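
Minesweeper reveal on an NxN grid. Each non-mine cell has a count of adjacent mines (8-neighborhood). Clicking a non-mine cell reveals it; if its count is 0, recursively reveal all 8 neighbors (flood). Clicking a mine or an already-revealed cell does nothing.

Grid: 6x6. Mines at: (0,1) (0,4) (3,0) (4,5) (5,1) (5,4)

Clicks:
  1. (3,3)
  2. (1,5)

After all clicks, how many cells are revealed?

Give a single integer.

Click 1 (3,3) count=0: revealed 19 new [(1,1) (1,2) (1,3) (1,4) (1,5) (2,1) (2,2) (2,3) (2,4) (2,5) (3,1) (3,2) (3,3) (3,4) (3,5) (4,1) (4,2) (4,3) (4,4)] -> total=19
Click 2 (1,5) count=1: revealed 0 new [(none)] -> total=19

Answer: 19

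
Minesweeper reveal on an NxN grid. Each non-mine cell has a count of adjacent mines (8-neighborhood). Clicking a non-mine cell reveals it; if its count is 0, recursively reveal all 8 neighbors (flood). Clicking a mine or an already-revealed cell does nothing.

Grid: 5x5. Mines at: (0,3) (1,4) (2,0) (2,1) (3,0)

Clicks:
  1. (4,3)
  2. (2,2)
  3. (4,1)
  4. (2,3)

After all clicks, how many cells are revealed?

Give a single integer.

Answer: 11

Derivation:
Click 1 (4,3) count=0: revealed 11 new [(2,2) (2,3) (2,4) (3,1) (3,2) (3,3) (3,4) (4,1) (4,2) (4,3) (4,4)] -> total=11
Click 2 (2,2) count=1: revealed 0 new [(none)] -> total=11
Click 3 (4,1) count=1: revealed 0 new [(none)] -> total=11
Click 4 (2,3) count=1: revealed 0 new [(none)] -> total=11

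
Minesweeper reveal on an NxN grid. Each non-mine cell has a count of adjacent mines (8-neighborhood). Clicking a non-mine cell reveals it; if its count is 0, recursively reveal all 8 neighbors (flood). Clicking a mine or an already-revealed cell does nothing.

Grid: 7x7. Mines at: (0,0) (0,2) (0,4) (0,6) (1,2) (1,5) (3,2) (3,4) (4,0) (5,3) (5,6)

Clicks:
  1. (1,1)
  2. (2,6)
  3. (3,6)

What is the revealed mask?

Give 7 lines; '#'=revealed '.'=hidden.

Answer: .......
.#.....
.....##
.....##
.....##
.......
.......

Derivation:
Click 1 (1,1) count=3: revealed 1 new [(1,1)] -> total=1
Click 2 (2,6) count=1: revealed 1 new [(2,6)] -> total=2
Click 3 (3,6) count=0: revealed 5 new [(2,5) (3,5) (3,6) (4,5) (4,6)] -> total=7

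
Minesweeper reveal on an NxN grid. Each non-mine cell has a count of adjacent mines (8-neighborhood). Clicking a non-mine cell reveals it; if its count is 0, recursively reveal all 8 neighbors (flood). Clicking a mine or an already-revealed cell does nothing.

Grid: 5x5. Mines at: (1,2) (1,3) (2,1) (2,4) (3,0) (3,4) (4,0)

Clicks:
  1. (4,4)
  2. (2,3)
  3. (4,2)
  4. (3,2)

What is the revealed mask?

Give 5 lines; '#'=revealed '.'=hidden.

Answer: .....
.....
...#.
.###.
.####

Derivation:
Click 1 (4,4) count=1: revealed 1 new [(4,4)] -> total=1
Click 2 (2,3) count=4: revealed 1 new [(2,3)] -> total=2
Click 3 (4,2) count=0: revealed 6 new [(3,1) (3,2) (3,3) (4,1) (4,2) (4,3)] -> total=8
Click 4 (3,2) count=1: revealed 0 new [(none)] -> total=8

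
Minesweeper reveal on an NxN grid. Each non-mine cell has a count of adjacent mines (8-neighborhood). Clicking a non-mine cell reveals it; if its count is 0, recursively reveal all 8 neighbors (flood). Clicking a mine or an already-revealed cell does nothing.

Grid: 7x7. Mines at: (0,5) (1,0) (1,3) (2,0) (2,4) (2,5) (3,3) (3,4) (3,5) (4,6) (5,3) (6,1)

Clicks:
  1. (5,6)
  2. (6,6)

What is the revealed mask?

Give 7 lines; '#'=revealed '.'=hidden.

Answer: .......
.......
.......
.......
.......
....###
....###

Derivation:
Click 1 (5,6) count=1: revealed 1 new [(5,6)] -> total=1
Click 2 (6,6) count=0: revealed 5 new [(5,4) (5,5) (6,4) (6,5) (6,6)] -> total=6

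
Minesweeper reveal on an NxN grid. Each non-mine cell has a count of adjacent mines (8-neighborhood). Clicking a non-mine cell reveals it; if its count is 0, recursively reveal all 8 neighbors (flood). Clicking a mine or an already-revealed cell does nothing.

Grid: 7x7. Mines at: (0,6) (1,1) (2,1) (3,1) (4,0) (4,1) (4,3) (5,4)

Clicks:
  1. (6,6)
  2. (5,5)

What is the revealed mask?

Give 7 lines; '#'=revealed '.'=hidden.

Answer: ..####.
..#####
..#####
..#####
....###
.....##
.....##

Derivation:
Click 1 (6,6) count=0: revealed 26 new [(0,2) (0,3) (0,4) (0,5) (1,2) (1,3) (1,4) (1,5) (1,6) (2,2) (2,3) (2,4) (2,5) (2,6) (3,2) (3,3) (3,4) (3,5) (3,6) (4,4) (4,5) (4,6) (5,5) (5,6) (6,5) (6,6)] -> total=26
Click 2 (5,5) count=1: revealed 0 new [(none)] -> total=26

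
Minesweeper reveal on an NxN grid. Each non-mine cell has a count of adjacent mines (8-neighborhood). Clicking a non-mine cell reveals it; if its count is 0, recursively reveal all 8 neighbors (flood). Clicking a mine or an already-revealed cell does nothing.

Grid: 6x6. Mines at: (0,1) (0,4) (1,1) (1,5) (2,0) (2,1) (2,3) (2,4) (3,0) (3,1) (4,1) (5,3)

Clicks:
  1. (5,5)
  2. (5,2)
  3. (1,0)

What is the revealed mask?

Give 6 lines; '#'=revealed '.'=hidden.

Answer: ......
#.....
......
....##
....##
..#.##

Derivation:
Click 1 (5,5) count=0: revealed 6 new [(3,4) (3,5) (4,4) (4,5) (5,4) (5,5)] -> total=6
Click 2 (5,2) count=2: revealed 1 new [(5,2)] -> total=7
Click 3 (1,0) count=4: revealed 1 new [(1,0)] -> total=8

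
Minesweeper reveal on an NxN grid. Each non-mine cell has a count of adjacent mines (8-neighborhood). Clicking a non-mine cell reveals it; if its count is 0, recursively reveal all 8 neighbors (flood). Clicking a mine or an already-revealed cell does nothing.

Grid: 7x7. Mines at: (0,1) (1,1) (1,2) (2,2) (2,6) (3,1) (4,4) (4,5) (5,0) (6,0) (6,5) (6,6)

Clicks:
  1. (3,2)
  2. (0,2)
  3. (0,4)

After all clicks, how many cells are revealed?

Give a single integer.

Answer: 16

Derivation:
Click 1 (3,2) count=2: revealed 1 new [(3,2)] -> total=1
Click 2 (0,2) count=3: revealed 1 new [(0,2)] -> total=2
Click 3 (0,4) count=0: revealed 14 new [(0,3) (0,4) (0,5) (0,6) (1,3) (1,4) (1,5) (1,6) (2,3) (2,4) (2,5) (3,3) (3,4) (3,5)] -> total=16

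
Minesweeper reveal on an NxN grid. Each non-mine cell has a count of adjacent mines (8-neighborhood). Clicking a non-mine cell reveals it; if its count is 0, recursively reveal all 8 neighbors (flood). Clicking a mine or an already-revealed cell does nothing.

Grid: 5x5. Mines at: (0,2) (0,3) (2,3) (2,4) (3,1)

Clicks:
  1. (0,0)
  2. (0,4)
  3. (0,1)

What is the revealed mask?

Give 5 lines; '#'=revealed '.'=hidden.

Click 1 (0,0) count=0: revealed 6 new [(0,0) (0,1) (1,0) (1,1) (2,0) (2,1)] -> total=6
Click 2 (0,4) count=1: revealed 1 new [(0,4)] -> total=7
Click 3 (0,1) count=1: revealed 0 new [(none)] -> total=7

Answer: ##..#
##...
##...
.....
.....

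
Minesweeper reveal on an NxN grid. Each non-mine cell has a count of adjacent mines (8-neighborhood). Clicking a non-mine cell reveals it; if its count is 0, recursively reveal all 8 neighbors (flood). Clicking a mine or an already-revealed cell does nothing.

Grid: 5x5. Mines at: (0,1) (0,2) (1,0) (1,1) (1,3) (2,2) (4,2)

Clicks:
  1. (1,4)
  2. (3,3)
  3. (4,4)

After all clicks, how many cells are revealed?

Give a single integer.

Click 1 (1,4) count=1: revealed 1 new [(1,4)] -> total=1
Click 2 (3,3) count=2: revealed 1 new [(3,3)] -> total=2
Click 3 (4,4) count=0: revealed 5 new [(2,3) (2,4) (3,4) (4,3) (4,4)] -> total=7

Answer: 7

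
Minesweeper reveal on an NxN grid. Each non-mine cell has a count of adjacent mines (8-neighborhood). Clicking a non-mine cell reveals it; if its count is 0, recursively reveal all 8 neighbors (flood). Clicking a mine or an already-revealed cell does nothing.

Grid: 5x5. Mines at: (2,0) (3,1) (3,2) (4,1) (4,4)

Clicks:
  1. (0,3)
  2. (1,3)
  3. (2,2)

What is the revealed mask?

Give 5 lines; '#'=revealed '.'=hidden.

Answer: #####
#####
.####
...##
.....

Derivation:
Click 1 (0,3) count=0: revealed 16 new [(0,0) (0,1) (0,2) (0,3) (0,4) (1,0) (1,1) (1,2) (1,3) (1,4) (2,1) (2,2) (2,3) (2,4) (3,3) (3,4)] -> total=16
Click 2 (1,3) count=0: revealed 0 new [(none)] -> total=16
Click 3 (2,2) count=2: revealed 0 new [(none)] -> total=16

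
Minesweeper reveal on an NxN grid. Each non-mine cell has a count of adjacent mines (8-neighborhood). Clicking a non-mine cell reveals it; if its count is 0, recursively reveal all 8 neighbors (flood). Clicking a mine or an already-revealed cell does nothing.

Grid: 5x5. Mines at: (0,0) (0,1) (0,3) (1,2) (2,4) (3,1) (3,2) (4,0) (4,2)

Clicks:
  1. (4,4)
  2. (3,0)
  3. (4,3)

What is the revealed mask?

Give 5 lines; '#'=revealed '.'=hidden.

Answer: .....
.....
.....
#..##
...##

Derivation:
Click 1 (4,4) count=0: revealed 4 new [(3,3) (3,4) (4,3) (4,4)] -> total=4
Click 2 (3,0) count=2: revealed 1 new [(3,0)] -> total=5
Click 3 (4,3) count=2: revealed 0 new [(none)] -> total=5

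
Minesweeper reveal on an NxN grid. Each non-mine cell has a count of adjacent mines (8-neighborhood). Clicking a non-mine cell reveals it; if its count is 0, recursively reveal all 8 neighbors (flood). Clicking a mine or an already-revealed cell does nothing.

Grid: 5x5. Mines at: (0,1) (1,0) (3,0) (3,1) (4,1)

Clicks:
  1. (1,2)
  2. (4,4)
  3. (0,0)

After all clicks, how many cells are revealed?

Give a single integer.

Click 1 (1,2) count=1: revealed 1 new [(1,2)] -> total=1
Click 2 (4,4) count=0: revealed 14 new [(0,2) (0,3) (0,4) (1,3) (1,4) (2,2) (2,3) (2,4) (3,2) (3,3) (3,4) (4,2) (4,3) (4,4)] -> total=15
Click 3 (0,0) count=2: revealed 1 new [(0,0)] -> total=16

Answer: 16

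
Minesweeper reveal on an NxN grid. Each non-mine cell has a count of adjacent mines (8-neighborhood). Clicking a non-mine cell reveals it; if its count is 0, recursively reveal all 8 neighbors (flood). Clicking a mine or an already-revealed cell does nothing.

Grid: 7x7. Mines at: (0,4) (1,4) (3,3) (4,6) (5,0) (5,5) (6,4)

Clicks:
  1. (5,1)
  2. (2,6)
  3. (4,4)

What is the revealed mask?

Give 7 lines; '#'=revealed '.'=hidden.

Answer: .....##
.....##
.....##
.....##
....#..
.#.....
.......

Derivation:
Click 1 (5,1) count=1: revealed 1 new [(5,1)] -> total=1
Click 2 (2,6) count=0: revealed 8 new [(0,5) (0,6) (1,5) (1,6) (2,5) (2,6) (3,5) (3,6)] -> total=9
Click 3 (4,4) count=2: revealed 1 new [(4,4)] -> total=10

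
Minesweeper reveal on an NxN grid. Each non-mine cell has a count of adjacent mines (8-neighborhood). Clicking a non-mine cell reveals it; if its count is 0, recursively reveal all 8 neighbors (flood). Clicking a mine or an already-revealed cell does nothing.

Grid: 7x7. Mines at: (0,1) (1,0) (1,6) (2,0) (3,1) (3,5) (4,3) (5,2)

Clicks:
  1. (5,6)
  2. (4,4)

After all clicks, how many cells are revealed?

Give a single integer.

Answer: 11

Derivation:
Click 1 (5,6) count=0: revealed 11 new [(4,4) (4,5) (4,6) (5,3) (5,4) (5,5) (5,6) (6,3) (6,4) (6,5) (6,6)] -> total=11
Click 2 (4,4) count=2: revealed 0 new [(none)] -> total=11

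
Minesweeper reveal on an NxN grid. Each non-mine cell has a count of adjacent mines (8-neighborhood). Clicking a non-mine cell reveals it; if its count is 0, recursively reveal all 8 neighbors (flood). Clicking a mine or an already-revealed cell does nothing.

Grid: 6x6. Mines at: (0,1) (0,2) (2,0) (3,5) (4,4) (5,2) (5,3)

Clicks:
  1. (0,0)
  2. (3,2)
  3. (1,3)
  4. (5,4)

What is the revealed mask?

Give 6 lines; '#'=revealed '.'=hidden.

Click 1 (0,0) count=1: revealed 1 new [(0,0)] -> total=1
Click 2 (3,2) count=0: revealed 20 new [(0,3) (0,4) (0,5) (1,1) (1,2) (1,3) (1,4) (1,5) (2,1) (2,2) (2,3) (2,4) (2,5) (3,1) (3,2) (3,3) (3,4) (4,1) (4,2) (4,3)] -> total=21
Click 3 (1,3) count=1: revealed 0 new [(none)] -> total=21
Click 4 (5,4) count=2: revealed 1 new [(5,4)] -> total=22

Answer: #..###
.#####
.#####
.####.
.###..
....#.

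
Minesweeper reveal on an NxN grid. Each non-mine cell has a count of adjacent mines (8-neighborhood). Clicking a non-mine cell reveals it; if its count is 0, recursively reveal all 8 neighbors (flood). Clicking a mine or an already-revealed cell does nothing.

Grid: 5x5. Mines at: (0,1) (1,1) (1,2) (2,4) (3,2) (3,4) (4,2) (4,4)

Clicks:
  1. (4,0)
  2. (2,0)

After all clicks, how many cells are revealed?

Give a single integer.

Answer: 6

Derivation:
Click 1 (4,0) count=0: revealed 6 new [(2,0) (2,1) (3,0) (3,1) (4,0) (4,1)] -> total=6
Click 2 (2,0) count=1: revealed 0 new [(none)] -> total=6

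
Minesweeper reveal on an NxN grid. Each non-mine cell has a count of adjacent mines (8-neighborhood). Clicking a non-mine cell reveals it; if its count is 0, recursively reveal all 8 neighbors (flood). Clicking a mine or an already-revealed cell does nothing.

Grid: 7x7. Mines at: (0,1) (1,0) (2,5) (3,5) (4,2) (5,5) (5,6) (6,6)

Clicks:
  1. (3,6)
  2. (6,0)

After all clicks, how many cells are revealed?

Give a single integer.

Answer: 17

Derivation:
Click 1 (3,6) count=2: revealed 1 new [(3,6)] -> total=1
Click 2 (6,0) count=0: revealed 16 new [(2,0) (2,1) (3,0) (3,1) (4,0) (4,1) (5,0) (5,1) (5,2) (5,3) (5,4) (6,0) (6,1) (6,2) (6,3) (6,4)] -> total=17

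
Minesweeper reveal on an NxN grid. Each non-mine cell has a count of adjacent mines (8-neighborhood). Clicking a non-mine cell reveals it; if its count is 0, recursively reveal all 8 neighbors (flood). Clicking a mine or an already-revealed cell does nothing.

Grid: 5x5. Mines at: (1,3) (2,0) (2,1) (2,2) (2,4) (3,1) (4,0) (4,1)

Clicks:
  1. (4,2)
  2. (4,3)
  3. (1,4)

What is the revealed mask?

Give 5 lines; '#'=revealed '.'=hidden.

Answer: .....
....#
.....
..###
..###

Derivation:
Click 1 (4,2) count=2: revealed 1 new [(4,2)] -> total=1
Click 2 (4,3) count=0: revealed 5 new [(3,2) (3,3) (3,4) (4,3) (4,4)] -> total=6
Click 3 (1,4) count=2: revealed 1 new [(1,4)] -> total=7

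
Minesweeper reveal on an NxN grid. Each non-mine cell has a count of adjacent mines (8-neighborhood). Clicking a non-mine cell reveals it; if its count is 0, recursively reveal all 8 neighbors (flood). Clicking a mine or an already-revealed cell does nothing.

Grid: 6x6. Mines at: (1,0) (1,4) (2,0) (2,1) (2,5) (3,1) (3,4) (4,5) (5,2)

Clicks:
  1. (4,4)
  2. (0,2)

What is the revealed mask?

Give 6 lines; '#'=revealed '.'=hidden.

Click 1 (4,4) count=2: revealed 1 new [(4,4)] -> total=1
Click 2 (0,2) count=0: revealed 6 new [(0,1) (0,2) (0,3) (1,1) (1,2) (1,3)] -> total=7

Answer: .###..
.###..
......
......
....#.
......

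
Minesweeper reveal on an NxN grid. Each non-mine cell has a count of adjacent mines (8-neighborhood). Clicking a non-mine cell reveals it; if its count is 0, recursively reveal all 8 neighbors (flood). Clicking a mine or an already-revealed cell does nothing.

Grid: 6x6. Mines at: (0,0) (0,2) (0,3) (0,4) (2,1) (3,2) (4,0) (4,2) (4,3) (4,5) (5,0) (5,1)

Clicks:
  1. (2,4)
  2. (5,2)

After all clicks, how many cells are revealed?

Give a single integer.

Answer: 10

Derivation:
Click 1 (2,4) count=0: revealed 9 new [(1,3) (1,4) (1,5) (2,3) (2,4) (2,5) (3,3) (3,4) (3,5)] -> total=9
Click 2 (5,2) count=3: revealed 1 new [(5,2)] -> total=10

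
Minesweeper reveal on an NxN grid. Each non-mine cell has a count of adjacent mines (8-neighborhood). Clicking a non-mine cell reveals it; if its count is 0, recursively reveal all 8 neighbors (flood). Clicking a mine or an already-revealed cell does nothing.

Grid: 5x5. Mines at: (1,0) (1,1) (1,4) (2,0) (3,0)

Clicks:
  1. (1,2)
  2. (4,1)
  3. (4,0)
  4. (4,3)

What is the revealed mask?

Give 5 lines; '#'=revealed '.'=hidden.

Answer: .....
..#..
.####
.####
#####

Derivation:
Click 1 (1,2) count=1: revealed 1 new [(1,2)] -> total=1
Click 2 (4,1) count=1: revealed 1 new [(4,1)] -> total=2
Click 3 (4,0) count=1: revealed 1 new [(4,0)] -> total=3
Click 4 (4,3) count=0: revealed 11 new [(2,1) (2,2) (2,3) (2,4) (3,1) (3,2) (3,3) (3,4) (4,2) (4,3) (4,4)] -> total=14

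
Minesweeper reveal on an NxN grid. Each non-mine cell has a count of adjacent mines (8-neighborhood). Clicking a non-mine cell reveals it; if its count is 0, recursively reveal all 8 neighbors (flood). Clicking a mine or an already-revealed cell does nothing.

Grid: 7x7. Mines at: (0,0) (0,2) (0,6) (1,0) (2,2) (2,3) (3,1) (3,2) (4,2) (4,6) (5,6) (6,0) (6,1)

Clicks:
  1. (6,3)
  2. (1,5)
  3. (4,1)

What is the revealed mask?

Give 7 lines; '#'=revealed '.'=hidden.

Answer: .......
.....#.
.......
...###.
.#.###.
..####.
..####.

Derivation:
Click 1 (6,3) count=0: revealed 14 new [(3,3) (3,4) (3,5) (4,3) (4,4) (4,5) (5,2) (5,3) (5,4) (5,5) (6,2) (6,3) (6,4) (6,5)] -> total=14
Click 2 (1,5) count=1: revealed 1 new [(1,5)] -> total=15
Click 3 (4,1) count=3: revealed 1 new [(4,1)] -> total=16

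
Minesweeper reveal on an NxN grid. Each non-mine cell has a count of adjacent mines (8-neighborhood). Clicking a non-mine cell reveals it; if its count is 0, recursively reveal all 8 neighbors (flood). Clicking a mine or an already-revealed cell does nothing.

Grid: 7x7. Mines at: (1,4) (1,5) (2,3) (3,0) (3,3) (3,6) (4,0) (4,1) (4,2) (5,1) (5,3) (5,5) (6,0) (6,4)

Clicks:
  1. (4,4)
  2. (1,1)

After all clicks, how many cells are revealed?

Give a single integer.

Click 1 (4,4) count=3: revealed 1 new [(4,4)] -> total=1
Click 2 (1,1) count=0: revealed 11 new [(0,0) (0,1) (0,2) (0,3) (1,0) (1,1) (1,2) (1,3) (2,0) (2,1) (2,2)] -> total=12

Answer: 12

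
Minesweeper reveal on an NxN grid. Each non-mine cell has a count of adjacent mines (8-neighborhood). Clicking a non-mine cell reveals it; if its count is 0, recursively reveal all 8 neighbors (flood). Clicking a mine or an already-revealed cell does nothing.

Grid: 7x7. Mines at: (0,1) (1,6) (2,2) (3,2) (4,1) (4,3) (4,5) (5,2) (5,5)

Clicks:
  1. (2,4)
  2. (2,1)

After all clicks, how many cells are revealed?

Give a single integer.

Click 1 (2,4) count=0: revealed 14 new [(0,2) (0,3) (0,4) (0,5) (1,2) (1,3) (1,4) (1,5) (2,3) (2,4) (2,5) (3,3) (3,4) (3,5)] -> total=14
Click 2 (2,1) count=2: revealed 1 new [(2,1)] -> total=15

Answer: 15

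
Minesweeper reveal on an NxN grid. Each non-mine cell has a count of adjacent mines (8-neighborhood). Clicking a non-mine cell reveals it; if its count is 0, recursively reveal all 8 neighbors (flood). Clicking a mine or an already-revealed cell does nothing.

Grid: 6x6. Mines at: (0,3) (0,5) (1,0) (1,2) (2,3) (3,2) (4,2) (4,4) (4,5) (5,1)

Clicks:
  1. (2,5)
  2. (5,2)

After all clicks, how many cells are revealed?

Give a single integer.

Answer: 7

Derivation:
Click 1 (2,5) count=0: revealed 6 new [(1,4) (1,5) (2,4) (2,5) (3,4) (3,5)] -> total=6
Click 2 (5,2) count=2: revealed 1 new [(5,2)] -> total=7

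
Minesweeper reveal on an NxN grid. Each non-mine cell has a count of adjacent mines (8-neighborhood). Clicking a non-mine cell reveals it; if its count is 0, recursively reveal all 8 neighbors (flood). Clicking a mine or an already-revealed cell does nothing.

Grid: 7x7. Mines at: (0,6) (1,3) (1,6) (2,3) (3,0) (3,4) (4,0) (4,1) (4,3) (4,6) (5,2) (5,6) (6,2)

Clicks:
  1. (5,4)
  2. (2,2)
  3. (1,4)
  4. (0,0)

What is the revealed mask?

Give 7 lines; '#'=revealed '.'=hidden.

Answer: ###....
###.#..
###....
.......
.......
....#..
.......

Derivation:
Click 1 (5,4) count=1: revealed 1 new [(5,4)] -> total=1
Click 2 (2,2) count=2: revealed 1 new [(2,2)] -> total=2
Click 3 (1,4) count=2: revealed 1 new [(1,4)] -> total=3
Click 4 (0,0) count=0: revealed 8 new [(0,0) (0,1) (0,2) (1,0) (1,1) (1,2) (2,0) (2,1)] -> total=11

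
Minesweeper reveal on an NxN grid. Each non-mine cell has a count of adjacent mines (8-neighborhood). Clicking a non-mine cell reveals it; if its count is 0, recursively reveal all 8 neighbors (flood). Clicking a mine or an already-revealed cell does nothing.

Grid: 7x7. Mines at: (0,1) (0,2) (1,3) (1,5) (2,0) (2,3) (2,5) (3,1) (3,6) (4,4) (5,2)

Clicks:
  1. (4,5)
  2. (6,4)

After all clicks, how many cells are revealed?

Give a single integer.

Answer: 10

Derivation:
Click 1 (4,5) count=2: revealed 1 new [(4,5)] -> total=1
Click 2 (6,4) count=0: revealed 9 new [(4,6) (5,3) (5,4) (5,5) (5,6) (6,3) (6,4) (6,5) (6,6)] -> total=10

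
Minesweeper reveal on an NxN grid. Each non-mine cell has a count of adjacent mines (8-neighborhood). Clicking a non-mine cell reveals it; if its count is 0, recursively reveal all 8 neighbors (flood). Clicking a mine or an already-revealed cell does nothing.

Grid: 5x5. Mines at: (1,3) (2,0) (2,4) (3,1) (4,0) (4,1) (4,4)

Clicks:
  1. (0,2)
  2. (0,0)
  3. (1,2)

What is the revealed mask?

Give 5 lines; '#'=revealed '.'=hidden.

Answer: ###..
###..
.....
.....
.....

Derivation:
Click 1 (0,2) count=1: revealed 1 new [(0,2)] -> total=1
Click 2 (0,0) count=0: revealed 5 new [(0,0) (0,1) (1,0) (1,1) (1,2)] -> total=6
Click 3 (1,2) count=1: revealed 0 new [(none)] -> total=6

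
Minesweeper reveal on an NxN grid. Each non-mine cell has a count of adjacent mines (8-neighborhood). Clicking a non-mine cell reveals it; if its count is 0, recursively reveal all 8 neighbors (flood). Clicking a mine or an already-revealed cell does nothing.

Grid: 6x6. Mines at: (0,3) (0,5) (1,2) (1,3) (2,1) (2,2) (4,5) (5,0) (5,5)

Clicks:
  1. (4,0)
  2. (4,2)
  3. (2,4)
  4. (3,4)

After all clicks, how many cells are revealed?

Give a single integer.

Click 1 (4,0) count=1: revealed 1 new [(4,0)] -> total=1
Click 2 (4,2) count=0: revealed 12 new [(3,1) (3,2) (3,3) (3,4) (4,1) (4,2) (4,3) (4,4) (5,1) (5,2) (5,3) (5,4)] -> total=13
Click 3 (2,4) count=1: revealed 1 new [(2,4)] -> total=14
Click 4 (3,4) count=1: revealed 0 new [(none)] -> total=14

Answer: 14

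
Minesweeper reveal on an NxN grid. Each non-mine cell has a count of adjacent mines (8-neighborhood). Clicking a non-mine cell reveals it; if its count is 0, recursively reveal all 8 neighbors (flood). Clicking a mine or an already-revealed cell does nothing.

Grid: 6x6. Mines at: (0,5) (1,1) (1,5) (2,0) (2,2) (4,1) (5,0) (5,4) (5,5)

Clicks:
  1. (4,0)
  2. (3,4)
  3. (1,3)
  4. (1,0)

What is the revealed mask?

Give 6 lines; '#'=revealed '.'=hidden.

Click 1 (4,0) count=2: revealed 1 new [(4,0)] -> total=1
Click 2 (3,4) count=0: revealed 9 new [(2,3) (2,4) (2,5) (3,3) (3,4) (3,5) (4,3) (4,4) (4,5)] -> total=10
Click 3 (1,3) count=1: revealed 1 new [(1,3)] -> total=11
Click 4 (1,0) count=2: revealed 1 new [(1,0)] -> total=12

Answer: ......
#..#..
...###
...###
#..###
......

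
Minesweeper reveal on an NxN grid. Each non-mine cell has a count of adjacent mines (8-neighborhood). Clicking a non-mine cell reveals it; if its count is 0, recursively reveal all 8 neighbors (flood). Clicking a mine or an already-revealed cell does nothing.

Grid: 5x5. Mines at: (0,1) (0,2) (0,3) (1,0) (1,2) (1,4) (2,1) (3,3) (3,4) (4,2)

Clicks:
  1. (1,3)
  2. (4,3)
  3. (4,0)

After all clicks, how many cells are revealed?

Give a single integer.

Click 1 (1,3) count=4: revealed 1 new [(1,3)] -> total=1
Click 2 (4,3) count=3: revealed 1 new [(4,3)] -> total=2
Click 3 (4,0) count=0: revealed 4 new [(3,0) (3,1) (4,0) (4,1)] -> total=6

Answer: 6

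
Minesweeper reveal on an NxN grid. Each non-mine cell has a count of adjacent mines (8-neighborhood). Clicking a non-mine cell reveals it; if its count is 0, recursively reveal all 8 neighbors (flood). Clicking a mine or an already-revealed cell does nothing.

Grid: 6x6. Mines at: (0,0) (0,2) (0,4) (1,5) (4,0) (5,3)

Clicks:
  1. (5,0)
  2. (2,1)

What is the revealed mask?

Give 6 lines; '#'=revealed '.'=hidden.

Answer: ......
#####.
######
######
.#####
#...##

Derivation:
Click 1 (5,0) count=1: revealed 1 new [(5,0)] -> total=1
Click 2 (2,1) count=0: revealed 24 new [(1,0) (1,1) (1,2) (1,3) (1,4) (2,0) (2,1) (2,2) (2,3) (2,4) (2,5) (3,0) (3,1) (3,2) (3,3) (3,4) (3,5) (4,1) (4,2) (4,3) (4,4) (4,5) (5,4) (5,5)] -> total=25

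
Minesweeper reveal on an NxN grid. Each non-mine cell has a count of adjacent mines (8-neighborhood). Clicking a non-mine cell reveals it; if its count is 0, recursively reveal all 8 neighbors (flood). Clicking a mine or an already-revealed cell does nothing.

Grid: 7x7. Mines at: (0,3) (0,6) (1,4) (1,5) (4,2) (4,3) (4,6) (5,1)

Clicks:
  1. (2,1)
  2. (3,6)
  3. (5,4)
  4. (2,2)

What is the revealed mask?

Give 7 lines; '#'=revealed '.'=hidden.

Answer: ###....
####...
####...
####..#
##.....
....#..
.......

Derivation:
Click 1 (2,1) count=0: revealed 17 new [(0,0) (0,1) (0,2) (1,0) (1,1) (1,2) (1,3) (2,0) (2,1) (2,2) (2,3) (3,0) (3,1) (3,2) (3,3) (4,0) (4,1)] -> total=17
Click 2 (3,6) count=1: revealed 1 new [(3,6)] -> total=18
Click 3 (5,4) count=1: revealed 1 new [(5,4)] -> total=19
Click 4 (2,2) count=0: revealed 0 new [(none)] -> total=19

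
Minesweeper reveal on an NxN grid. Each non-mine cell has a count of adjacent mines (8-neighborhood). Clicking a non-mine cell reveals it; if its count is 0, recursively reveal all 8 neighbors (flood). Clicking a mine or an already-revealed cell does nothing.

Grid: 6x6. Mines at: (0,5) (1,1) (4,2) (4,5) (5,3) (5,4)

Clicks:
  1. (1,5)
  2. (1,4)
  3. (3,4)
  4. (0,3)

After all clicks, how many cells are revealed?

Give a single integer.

Answer: 15

Derivation:
Click 1 (1,5) count=1: revealed 1 new [(1,5)] -> total=1
Click 2 (1,4) count=1: revealed 1 new [(1,4)] -> total=2
Click 3 (3,4) count=1: revealed 1 new [(3,4)] -> total=3
Click 4 (0,3) count=0: revealed 12 new [(0,2) (0,3) (0,4) (1,2) (1,3) (2,2) (2,3) (2,4) (2,5) (3,2) (3,3) (3,5)] -> total=15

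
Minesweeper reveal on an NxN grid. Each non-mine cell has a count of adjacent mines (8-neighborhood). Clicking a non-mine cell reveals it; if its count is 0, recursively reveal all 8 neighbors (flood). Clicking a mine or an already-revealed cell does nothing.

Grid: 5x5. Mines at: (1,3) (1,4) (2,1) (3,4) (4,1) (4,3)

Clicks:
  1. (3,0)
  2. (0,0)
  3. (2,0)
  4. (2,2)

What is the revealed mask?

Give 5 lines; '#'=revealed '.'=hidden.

Answer: ###..
###..
#.#..
#....
.....

Derivation:
Click 1 (3,0) count=2: revealed 1 new [(3,0)] -> total=1
Click 2 (0,0) count=0: revealed 6 new [(0,0) (0,1) (0,2) (1,0) (1,1) (1,2)] -> total=7
Click 3 (2,0) count=1: revealed 1 new [(2,0)] -> total=8
Click 4 (2,2) count=2: revealed 1 new [(2,2)] -> total=9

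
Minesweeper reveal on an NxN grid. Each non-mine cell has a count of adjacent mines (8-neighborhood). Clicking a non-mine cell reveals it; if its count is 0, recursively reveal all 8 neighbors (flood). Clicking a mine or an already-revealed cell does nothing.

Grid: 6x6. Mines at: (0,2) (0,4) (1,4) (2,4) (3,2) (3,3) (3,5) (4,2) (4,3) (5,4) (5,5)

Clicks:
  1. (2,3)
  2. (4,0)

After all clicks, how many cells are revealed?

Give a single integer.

Answer: 13

Derivation:
Click 1 (2,3) count=4: revealed 1 new [(2,3)] -> total=1
Click 2 (4,0) count=0: revealed 12 new [(0,0) (0,1) (1,0) (1,1) (2,0) (2,1) (3,0) (3,1) (4,0) (4,1) (5,0) (5,1)] -> total=13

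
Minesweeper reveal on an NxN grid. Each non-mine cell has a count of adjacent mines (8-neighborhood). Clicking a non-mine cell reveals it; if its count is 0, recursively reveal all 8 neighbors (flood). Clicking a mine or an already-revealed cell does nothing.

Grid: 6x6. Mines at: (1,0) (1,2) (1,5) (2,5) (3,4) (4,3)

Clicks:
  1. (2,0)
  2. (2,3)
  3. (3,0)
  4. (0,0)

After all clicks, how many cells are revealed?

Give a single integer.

Answer: 14

Derivation:
Click 1 (2,0) count=1: revealed 1 new [(2,0)] -> total=1
Click 2 (2,3) count=2: revealed 1 new [(2,3)] -> total=2
Click 3 (3,0) count=0: revealed 11 new [(2,1) (2,2) (3,0) (3,1) (3,2) (4,0) (4,1) (4,2) (5,0) (5,1) (5,2)] -> total=13
Click 4 (0,0) count=1: revealed 1 new [(0,0)] -> total=14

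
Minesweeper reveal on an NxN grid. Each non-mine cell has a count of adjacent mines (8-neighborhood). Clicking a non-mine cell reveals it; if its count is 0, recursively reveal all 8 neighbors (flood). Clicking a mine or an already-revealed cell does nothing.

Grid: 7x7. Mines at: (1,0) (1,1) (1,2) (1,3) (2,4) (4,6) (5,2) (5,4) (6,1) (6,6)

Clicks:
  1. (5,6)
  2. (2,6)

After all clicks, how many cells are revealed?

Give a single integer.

Answer: 11

Derivation:
Click 1 (5,6) count=2: revealed 1 new [(5,6)] -> total=1
Click 2 (2,6) count=0: revealed 10 new [(0,4) (0,5) (0,6) (1,4) (1,5) (1,6) (2,5) (2,6) (3,5) (3,6)] -> total=11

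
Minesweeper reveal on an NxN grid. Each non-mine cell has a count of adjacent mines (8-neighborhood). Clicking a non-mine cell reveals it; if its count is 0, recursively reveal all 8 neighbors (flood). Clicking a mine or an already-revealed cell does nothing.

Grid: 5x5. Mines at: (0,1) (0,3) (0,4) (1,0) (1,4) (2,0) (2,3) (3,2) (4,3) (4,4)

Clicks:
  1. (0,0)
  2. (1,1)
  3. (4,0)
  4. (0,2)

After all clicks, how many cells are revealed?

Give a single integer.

Click 1 (0,0) count=2: revealed 1 new [(0,0)] -> total=1
Click 2 (1,1) count=3: revealed 1 new [(1,1)] -> total=2
Click 3 (4,0) count=0: revealed 4 new [(3,0) (3,1) (4,0) (4,1)] -> total=6
Click 4 (0,2) count=2: revealed 1 new [(0,2)] -> total=7

Answer: 7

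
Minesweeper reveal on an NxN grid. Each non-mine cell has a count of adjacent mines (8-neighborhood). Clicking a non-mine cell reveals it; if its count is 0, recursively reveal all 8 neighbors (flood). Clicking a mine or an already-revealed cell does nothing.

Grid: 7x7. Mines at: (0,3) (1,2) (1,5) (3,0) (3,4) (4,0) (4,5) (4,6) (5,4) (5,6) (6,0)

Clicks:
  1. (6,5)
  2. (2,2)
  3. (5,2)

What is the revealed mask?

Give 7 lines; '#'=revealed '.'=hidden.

Click 1 (6,5) count=2: revealed 1 new [(6,5)] -> total=1
Click 2 (2,2) count=1: revealed 1 new [(2,2)] -> total=2
Click 3 (5,2) count=0: revealed 14 new [(2,1) (2,3) (3,1) (3,2) (3,3) (4,1) (4,2) (4,3) (5,1) (5,2) (5,3) (6,1) (6,2) (6,3)] -> total=16

Answer: .......
.......
.###...
.###...
.###...
.###...
.###.#.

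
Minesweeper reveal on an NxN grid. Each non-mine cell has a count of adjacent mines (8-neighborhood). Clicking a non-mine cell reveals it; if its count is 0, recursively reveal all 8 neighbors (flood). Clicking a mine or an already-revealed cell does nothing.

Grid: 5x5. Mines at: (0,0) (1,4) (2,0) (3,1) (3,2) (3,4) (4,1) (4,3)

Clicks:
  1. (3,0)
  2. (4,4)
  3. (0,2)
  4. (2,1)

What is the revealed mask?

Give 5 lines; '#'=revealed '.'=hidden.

Click 1 (3,0) count=3: revealed 1 new [(3,0)] -> total=1
Click 2 (4,4) count=2: revealed 1 new [(4,4)] -> total=2
Click 3 (0,2) count=0: revealed 9 new [(0,1) (0,2) (0,3) (1,1) (1,2) (1,3) (2,1) (2,2) (2,3)] -> total=11
Click 4 (2,1) count=3: revealed 0 new [(none)] -> total=11

Answer: .###.
.###.
.###.
#....
....#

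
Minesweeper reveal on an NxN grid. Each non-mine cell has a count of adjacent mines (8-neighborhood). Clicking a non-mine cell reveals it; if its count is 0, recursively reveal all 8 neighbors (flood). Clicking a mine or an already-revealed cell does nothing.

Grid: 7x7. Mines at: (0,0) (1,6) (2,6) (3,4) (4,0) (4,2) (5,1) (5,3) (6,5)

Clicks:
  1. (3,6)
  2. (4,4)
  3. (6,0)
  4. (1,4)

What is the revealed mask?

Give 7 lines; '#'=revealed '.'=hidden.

Answer: .#####.
######.
######.
####..#
....#..
.......
#......

Derivation:
Click 1 (3,6) count=1: revealed 1 new [(3,6)] -> total=1
Click 2 (4,4) count=2: revealed 1 new [(4,4)] -> total=2
Click 3 (6,0) count=1: revealed 1 new [(6,0)] -> total=3
Click 4 (1,4) count=0: revealed 21 new [(0,1) (0,2) (0,3) (0,4) (0,5) (1,0) (1,1) (1,2) (1,3) (1,4) (1,5) (2,0) (2,1) (2,2) (2,3) (2,4) (2,5) (3,0) (3,1) (3,2) (3,3)] -> total=24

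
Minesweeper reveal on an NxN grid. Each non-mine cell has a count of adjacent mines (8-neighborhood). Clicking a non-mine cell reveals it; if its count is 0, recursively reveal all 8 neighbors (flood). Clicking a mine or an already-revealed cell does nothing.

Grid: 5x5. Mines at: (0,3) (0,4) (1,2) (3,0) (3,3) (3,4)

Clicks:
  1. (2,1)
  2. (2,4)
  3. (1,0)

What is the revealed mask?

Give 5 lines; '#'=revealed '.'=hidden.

Click 1 (2,1) count=2: revealed 1 new [(2,1)] -> total=1
Click 2 (2,4) count=2: revealed 1 new [(2,4)] -> total=2
Click 3 (1,0) count=0: revealed 5 new [(0,0) (0,1) (1,0) (1,1) (2,0)] -> total=7

Answer: ##...
##...
##..#
.....
.....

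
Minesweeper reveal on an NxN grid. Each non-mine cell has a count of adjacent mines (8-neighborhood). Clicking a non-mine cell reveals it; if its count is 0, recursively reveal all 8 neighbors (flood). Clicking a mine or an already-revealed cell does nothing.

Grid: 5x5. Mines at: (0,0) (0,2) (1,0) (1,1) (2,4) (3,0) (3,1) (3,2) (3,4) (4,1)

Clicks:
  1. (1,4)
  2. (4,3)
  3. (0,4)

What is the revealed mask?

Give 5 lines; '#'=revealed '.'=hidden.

Click 1 (1,4) count=1: revealed 1 new [(1,4)] -> total=1
Click 2 (4,3) count=2: revealed 1 new [(4,3)] -> total=2
Click 3 (0,4) count=0: revealed 3 new [(0,3) (0,4) (1,3)] -> total=5

Answer: ...##
...##
.....
.....
...#.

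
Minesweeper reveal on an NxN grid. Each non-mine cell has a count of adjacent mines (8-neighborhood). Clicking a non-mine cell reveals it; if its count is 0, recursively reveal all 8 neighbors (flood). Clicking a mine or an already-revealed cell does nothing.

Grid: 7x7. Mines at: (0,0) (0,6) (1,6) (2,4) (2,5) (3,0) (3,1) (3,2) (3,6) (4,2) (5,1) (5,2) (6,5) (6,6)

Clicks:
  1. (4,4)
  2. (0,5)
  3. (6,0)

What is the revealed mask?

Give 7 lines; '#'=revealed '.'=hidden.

Click 1 (4,4) count=0: revealed 9 new [(3,3) (3,4) (3,5) (4,3) (4,4) (4,5) (5,3) (5,4) (5,5)] -> total=9
Click 2 (0,5) count=2: revealed 1 new [(0,5)] -> total=10
Click 3 (6,0) count=1: revealed 1 new [(6,0)] -> total=11

Answer: .....#.
.......
.......
...###.
...###.
...###.
#......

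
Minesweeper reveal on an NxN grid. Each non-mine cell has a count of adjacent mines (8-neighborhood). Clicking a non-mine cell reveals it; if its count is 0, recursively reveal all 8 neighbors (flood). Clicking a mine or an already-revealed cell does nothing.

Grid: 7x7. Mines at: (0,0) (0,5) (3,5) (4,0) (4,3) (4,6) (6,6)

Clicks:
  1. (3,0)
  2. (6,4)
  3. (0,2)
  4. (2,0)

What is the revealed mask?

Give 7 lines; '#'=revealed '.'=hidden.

Click 1 (3,0) count=1: revealed 1 new [(3,0)] -> total=1
Click 2 (6,4) count=0: revealed 12 new [(5,0) (5,1) (5,2) (5,3) (5,4) (5,5) (6,0) (6,1) (6,2) (6,3) (6,4) (6,5)] -> total=13
Click 3 (0,2) count=0: revealed 18 new [(0,1) (0,2) (0,3) (0,4) (1,0) (1,1) (1,2) (1,3) (1,4) (2,0) (2,1) (2,2) (2,3) (2,4) (3,1) (3,2) (3,3) (3,4)] -> total=31
Click 4 (2,0) count=0: revealed 0 new [(none)] -> total=31

Answer: .####..
#####..
#####..
#####..
.......
######.
######.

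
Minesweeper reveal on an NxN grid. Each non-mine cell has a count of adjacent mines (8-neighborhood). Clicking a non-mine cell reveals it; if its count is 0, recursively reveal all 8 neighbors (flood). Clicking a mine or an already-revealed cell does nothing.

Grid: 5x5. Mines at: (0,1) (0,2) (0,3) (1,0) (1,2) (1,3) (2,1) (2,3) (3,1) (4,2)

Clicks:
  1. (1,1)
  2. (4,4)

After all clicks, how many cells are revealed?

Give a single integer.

Click 1 (1,1) count=5: revealed 1 new [(1,1)] -> total=1
Click 2 (4,4) count=0: revealed 4 new [(3,3) (3,4) (4,3) (4,4)] -> total=5

Answer: 5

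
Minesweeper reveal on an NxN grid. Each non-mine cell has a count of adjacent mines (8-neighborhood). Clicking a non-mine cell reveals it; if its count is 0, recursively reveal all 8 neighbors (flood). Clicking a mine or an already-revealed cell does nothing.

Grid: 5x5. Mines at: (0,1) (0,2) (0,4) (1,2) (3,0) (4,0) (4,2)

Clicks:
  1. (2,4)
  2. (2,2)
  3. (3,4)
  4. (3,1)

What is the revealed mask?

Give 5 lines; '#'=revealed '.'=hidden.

Answer: .....
...##
..###
.#.##
...##

Derivation:
Click 1 (2,4) count=0: revealed 8 new [(1,3) (1,4) (2,3) (2,4) (3,3) (3,4) (4,3) (4,4)] -> total=8
Click 2 (2,2) count=1: revealed 1 new [(2,2)] -> total=9
Click 3 (3,4) count=0: revealed 0 new [(none)] -> total=9
Click 4 (3,1) count=3: revealed 1 new [(3,1)] -> total=10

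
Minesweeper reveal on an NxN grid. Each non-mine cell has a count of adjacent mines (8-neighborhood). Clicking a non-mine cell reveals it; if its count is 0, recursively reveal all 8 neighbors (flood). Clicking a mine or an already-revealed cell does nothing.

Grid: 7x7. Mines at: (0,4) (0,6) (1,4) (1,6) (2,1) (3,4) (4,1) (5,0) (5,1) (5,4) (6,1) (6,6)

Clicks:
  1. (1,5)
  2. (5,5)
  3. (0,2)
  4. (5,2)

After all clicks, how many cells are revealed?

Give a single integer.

Answer: 11

Derivation:
Click 1 (1,5) count=4: revealed 1 new [(1,5)] -> total=1
Click 2 (5,5) count=2: revealed 1 new [(5,5)] -> total=2
Click 3 (0,2) count=0: revealed 8 new [(0,0) (0,1) (0,2) (0,3) (1,0) (1,1) (1,2) (1,3)] -> total=10
Click 4 (5,2) count=3: revealed 1 new [(5,2)] -> total=11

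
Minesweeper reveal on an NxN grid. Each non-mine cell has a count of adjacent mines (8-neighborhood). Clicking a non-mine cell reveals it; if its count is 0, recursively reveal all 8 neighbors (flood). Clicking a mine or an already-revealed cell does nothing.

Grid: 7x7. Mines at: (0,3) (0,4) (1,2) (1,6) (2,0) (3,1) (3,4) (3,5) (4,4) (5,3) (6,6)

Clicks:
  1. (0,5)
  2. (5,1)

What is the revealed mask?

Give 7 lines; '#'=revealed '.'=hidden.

Click 1 (0,5) count=2: revealed 1 new [(0,5)] -> total=1
Click 2 (5,1) count=0: revealed 9 new [(4,0) (4,1) (4,2) (5,0) (5,1) (5,2) (6,0) (6,1) (6,2)] -> total=10

Answer: .....#.
.......
.......
.......
###....
###....
###....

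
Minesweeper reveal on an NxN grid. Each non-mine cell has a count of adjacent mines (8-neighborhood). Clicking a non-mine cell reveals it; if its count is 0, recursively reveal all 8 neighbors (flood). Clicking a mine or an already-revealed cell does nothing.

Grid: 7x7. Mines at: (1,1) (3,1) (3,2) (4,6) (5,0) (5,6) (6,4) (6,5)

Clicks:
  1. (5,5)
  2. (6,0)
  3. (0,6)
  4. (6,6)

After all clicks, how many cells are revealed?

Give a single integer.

Answer: 27

Derivation:
Click 1 (5,5) count=4: revealed 1 new [(5,5)] -> total=1
Click 2 (6,0) count=1: revealed 1 new [(6,0)] -> total=2
Click 3 (0,6) count=0: revealed 24 new [(0,2) (0,3) (0,4) (0,5) (0,6) (1,2) (1,3) (1,4) (1,5) (1,6) (2,2) (2,3) (2,4) (2,5) (2,6) (3,3) (3,4) (3,5) (3,6) (4,3) (4,4) (4,5) (5,3) (5,4)] -> total=26
Click 4 (6,6) count=2: revealed 1 new [(6,6)] -> total=27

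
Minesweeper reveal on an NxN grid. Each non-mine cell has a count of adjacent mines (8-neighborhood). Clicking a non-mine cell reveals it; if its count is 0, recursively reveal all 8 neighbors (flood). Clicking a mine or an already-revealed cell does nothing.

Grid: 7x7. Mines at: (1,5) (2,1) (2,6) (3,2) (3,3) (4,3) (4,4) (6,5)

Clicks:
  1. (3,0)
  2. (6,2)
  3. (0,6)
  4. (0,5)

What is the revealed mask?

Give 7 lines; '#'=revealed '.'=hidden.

Click 1 (3,0) count=1: revealed 1 new [(3,0)] -> total=1
Click 2 (6,2) count=0: revealed 14 new [(3,1) (4,0) (4,1) (4,2) (5,0) (5,1) (5,2) (5,3) (5,4) (6,0) (6,1) (6,2) (6,3) (6,4)] -> total=15
Click 3 (0,6) count=1: revealed 1 new [(0,6)] -> total=16
Click 4 (0,5) count=1: revealed 1 new [(0,5)] -> total=17

Answer: .....##
.......
.......
##.....
###....
#####..
#####..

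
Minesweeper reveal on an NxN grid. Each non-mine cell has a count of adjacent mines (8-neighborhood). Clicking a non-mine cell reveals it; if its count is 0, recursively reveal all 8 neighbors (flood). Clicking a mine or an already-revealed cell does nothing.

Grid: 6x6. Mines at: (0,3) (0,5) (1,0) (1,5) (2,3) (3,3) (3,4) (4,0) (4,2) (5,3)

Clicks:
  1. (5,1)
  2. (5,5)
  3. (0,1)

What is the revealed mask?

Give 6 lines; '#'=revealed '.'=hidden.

Answer: .#....
......
......
......
....##
.#..##

Derivation:
Click 1 (5,1) count=2: revealed 1 new [(5,1)] -> total=1
Click 2 (5,5) count=0: revealed 4 new [(4,4) (4,5) (5,4) (5,5)] -> total=5
Click 3 (0,1) count=1: revealed 1 new [(0,1)] -> total=6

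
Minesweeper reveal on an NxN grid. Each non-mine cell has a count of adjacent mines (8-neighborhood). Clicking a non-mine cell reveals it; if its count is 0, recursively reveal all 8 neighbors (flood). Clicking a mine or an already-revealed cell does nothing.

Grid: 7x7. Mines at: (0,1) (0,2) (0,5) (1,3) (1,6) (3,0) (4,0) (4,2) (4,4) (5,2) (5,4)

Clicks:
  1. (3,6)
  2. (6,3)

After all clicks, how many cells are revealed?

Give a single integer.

Answer: 11

Derivation:
Click 1 (3,6) count=0: revealed 10 new [(2,5) (2,6) (3,5) (3,6) (4,5) (4,6) (5,5) (5,6) (6,5) (6,6)] -> total=10
Click 2 (6,3) count=2: revealed 1 new [(6,3)] -> total=11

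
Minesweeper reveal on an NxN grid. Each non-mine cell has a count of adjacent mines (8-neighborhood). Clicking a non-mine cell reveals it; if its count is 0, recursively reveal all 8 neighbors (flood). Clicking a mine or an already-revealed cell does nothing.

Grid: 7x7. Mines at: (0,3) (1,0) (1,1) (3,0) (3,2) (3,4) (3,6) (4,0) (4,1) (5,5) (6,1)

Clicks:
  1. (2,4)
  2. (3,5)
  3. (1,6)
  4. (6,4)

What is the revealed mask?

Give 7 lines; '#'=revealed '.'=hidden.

Click 1 (2,4) count=1: revealed 1 new [(2,4)] -> total=1
Click 2 (3,5) count=2: revealed 1 new [(3,5)] -> total=2
Click 3 (1,6) count=0: revealed 8 new [(0,4) (0,5) (0,6) (1,4) (1,5) (1,6) (2,5) (2,6)] -> total=10
Click 4 (6,4) count=1: revealed 1 new [(6,4)] -> total=11

Answer: ....###
....###
....###
.....#.
.......
.......
....#..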